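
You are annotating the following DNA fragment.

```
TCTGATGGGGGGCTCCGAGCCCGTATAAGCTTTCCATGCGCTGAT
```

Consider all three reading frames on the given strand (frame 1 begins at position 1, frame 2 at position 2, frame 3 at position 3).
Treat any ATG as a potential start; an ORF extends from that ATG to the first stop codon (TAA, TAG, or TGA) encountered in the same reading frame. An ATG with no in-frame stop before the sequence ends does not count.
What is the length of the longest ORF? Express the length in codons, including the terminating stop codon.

8

Frame 1: TCT GAT GGG GGG CTC CGA GCC CGT ATA AGC TTT CCA TGC GCT GAT — no ATG→stop ORF.
Frame 2: CTG ATG GGG GGC TCC GAG CCC GTA TAA GCT TTC CAT GCG CTG — ATG at 5, stop TAA at 26 → 24 nt.
Frame 3: TGA TGG GGG GCT CCG AGC CCG TAT AAG CTT TCC ATG CGC TGA — ATG at 36, stop TGA at 42 → 9 nt.
Longest: frame 2, positions 5–28, 24 nt = 8 codons = 7 aa. → 8 codons.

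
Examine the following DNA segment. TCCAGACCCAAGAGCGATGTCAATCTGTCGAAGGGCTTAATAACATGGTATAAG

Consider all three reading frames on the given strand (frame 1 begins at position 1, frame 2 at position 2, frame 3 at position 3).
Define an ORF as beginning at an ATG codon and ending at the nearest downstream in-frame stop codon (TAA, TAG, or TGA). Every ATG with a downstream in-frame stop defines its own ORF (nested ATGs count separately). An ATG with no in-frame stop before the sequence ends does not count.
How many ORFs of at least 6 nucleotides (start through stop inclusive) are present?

Frame 1: TCC AGA CCC AAG AGC GAT GTC AAT CTG TCG AAG GGC TTA ATA ACA TGG TAT AAG — no ATG→stop ORF.
Frame 2: CCA GAC CCA AGA GCG ATG TCA ATC TGT CGA AGG GCT TAA TAA CAT GGT ATA — ATG at 17, stop TAA at 38 → 24 nt.
Frame 3: CAG ACC CAA GAG CGA TGT CAA TCT GTC GAA GGG CTT AAT AAC ATG GTA TAA — ATG at 45, stop TAA at 51 → 9 nt.
ORFs ≥ 6 nucleotides: frame 2 17–40 (24 nucleotides), frame 3 45–53 (9 nucleotides). Count = 2.

2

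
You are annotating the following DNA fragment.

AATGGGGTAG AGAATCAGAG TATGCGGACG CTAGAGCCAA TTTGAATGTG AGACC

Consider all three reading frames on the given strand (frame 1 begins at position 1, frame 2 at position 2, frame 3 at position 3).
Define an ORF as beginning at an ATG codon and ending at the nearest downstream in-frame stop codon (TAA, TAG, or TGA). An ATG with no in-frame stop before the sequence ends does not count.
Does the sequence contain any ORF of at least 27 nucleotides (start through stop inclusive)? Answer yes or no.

no

Frame 1: AAT GGG GTA GAG AAT CAG AGT ATG CGG ACG CTA GAG CCA ATT TGA ATG TGA GAC — ATG at 22, stop TGA at 43 → 24 nt; ATG at 46, stop TGA at 49 → 6 nt.
Frame 2: ATG GGG TAG AGA ATC AGA GTA TGC GGA CGC TAG AGC CAA TTT GAA TGT GAG ACC — ATG at 2, stop TAG at 8 → 9 nt.
Frame 3: TGG GGT AGA GAA TCA GAG TAT GCG GAC GCT AGA GCC AAT TTG AAT GTG AGA — no ATG→stop ORF.
Largest ORF found is 24 nucleotides < 27, so no.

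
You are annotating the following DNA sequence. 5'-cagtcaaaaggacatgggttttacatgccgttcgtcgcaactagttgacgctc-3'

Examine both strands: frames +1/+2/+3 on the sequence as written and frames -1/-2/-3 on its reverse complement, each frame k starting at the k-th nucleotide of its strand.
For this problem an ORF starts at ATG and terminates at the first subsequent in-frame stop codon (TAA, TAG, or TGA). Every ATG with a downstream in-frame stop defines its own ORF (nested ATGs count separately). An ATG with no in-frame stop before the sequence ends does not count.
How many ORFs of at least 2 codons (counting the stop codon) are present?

3

Reverse complement (5'→3'): GAGCGTCAACTAGTTGCGACGAACGGCATGTAAAACCCATGTCCTTTTGACTG
Frame +1: CAG TCA AAA GGA CAT GGG TTT TAC ATG CCG TTC GTC GCA ACT AGT TGA CGC — ATG at 25, stop TGA at 46 → 24 nt.
Frame +2: AGT CAA AAG GAC ATG GGT TTT ACA TGC CGT TCG TCG CAA CTA GTT GAC GCT — no ATG→stop ORF.
Frame +3: GTC AAA AGG ACA TGG GTT TTA CAT GCC GTT CGT CGC AAC TAG TTG ACG CTC — no ATG→stop ORF.
Frame -1: GAG CGT CAA CTA GTT GCG ACG AAC GGC ATG TAA AAC CCA TGT CCT TTT GAC — ATG at 28, stop TAA at 31 → 6 nt.
Frame -2: AGC GTC AAC TAG TTG CGA CGA ACG GCA TGT AAA ACC CAT GTC CTT TTG ACT — no ATG→stop ORF.
Frame -3: GCG TCA ACT AGT TGC GAC GAA CGG CAT GTA AAA CCC ATG TCC TTT TGA CTG — ATG at 39, stop TGA at 48 → 12 nt.
ORFs ≥ 2 codons: frame +1 25–48 (8 codons), frame -1 28–33 (2 codons), frame -3 39–50 (4 codons). Count = 3.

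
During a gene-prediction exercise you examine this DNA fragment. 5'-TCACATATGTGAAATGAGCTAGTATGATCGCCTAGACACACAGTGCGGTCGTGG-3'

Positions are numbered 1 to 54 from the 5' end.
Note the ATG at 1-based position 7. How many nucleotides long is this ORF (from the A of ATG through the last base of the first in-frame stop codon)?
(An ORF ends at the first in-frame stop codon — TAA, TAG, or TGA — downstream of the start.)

6

Codons from position 7: ATG (7–9), TGA (10–12).
TGA is the first in-frame stop; ORF spans 7–12, 6 nucleotides.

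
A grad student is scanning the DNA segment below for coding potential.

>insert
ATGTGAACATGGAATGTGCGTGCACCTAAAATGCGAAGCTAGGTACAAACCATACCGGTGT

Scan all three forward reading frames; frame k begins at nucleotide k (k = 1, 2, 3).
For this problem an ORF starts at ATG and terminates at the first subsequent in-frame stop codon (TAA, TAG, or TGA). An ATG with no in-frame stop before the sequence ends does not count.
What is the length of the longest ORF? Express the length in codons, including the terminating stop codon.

Frame 1: ATG TGA ACA TGG AAT GTG CGT GCA CCT AAA ATG CGA AGC TAG GTA CAA ACC ATA CCG GTG — ATG at 1, stop TGA at 4 → 6 nt; ATG at 31, stop TAG at 40 → 12 nt.
Frame 2: TGT GAA CAT GGA ATG TGC GTG CAC CTA AAA TGC GAA GCT AGG TAC AAA CCA TAC CGG TGT — no ATG→stop ORF.
Frame 3: GTG AAC ATG GAA TGT GCG TGC ACC TAA AAT GCG AAG CTA GGT ACA AAC CAT ACC GGT — ATG at 9, stop TAA at 27 → 21 nt.
Longest: frame 3, positions 9–29, 21 nt = 7 codons = 6 aa. → 7 codons.

7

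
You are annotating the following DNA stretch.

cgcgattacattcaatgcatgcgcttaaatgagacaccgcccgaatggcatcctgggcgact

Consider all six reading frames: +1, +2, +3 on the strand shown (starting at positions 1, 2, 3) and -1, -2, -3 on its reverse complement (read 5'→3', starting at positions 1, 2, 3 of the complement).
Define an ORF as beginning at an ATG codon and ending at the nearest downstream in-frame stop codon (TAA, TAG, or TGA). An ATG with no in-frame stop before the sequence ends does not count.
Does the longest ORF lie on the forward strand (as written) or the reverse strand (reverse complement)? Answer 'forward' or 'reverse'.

Reverse complement (5'→3'): AGTCGCCCAGGATGCCATTCGGGCGGTGTCTCATTTAAGCGCATGCATTGAATGTAATCGCG
Frame +1: CGC GAT TAC ATT CAA TGC ATG CGC TTA AAT GAG ACA CCG CCC GAA TGG CAT CCT GGG CGA — no ATG→stop ORF.
Frame +2: GCG ATT ACA TTC AAT GCA TGC GCT TAA ATG AGA CAC CGC CCG AAT GGC ATC CTG GGC GAC — no ATG→stop ORF.
Frame +3: CGA TTA CAT TCA ATG CAT GCG CTT AAA TGA GAC ACC GCC CGA ATG GCA TCC TGG GCG ACT — ATG at 15, stop TGA at 30 → 18 nt.
Frame -1: AGT CGC CCA GGA TGC CAT TCG GGC GGT GTC TCA TTT AAG CGC ATG CAT TGA ATG TAA TCG — ATG at 43, stop TGA at 49 → 9 nt; ATG at 52, stop TAA at 55 → 6 nt.
Frame -2: GTC GCC CAG GAT GCC ATT CGG GCG GTG TCT CAT TTA AGC GCA TGC ATT GAA TGT AAT CGC — no ATG→stop ORF.
Frame -3: TCG CCC AGG ATG CCA TTC GGG CGG TGT CTC ATT TAA GCG CAT GCA TTG AAT GTA ATC GCG — ATG at 12, stop TAA at 36 → 27 nt.
Forward-strand max 18 nt; reverse-strand max 27 nt. The reverse strand has the longer ORF.

reverse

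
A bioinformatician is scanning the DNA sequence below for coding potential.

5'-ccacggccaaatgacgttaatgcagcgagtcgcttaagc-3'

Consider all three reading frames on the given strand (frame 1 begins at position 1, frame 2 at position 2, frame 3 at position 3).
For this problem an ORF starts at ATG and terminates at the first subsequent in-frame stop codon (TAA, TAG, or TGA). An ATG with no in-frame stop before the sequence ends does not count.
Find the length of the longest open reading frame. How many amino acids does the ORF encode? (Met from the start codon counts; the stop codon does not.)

8

Frame 1: CCA CGG CCA AAT GAC GTT AAT GCA GCG AGT CGC TTA AGC — no ATG→stop ORF.
Frame 2: CAC GGC CAA ATG ACG TTA ATG CAG CGA GTC GCT TAA — ATG at 11, stop TAA at 35 → 27 nt; ATG at 20, stop TAA at 35 → 18 nt.
Frame 3: ACG GCC AAA TGA CGT TAA TGC AGC GAG TCG CTT AAG — no ATG→stop ORF.
Longest: frame 2, positions 11–37, 27 nt = 9 codons = 8 aa. → 8 amino acids.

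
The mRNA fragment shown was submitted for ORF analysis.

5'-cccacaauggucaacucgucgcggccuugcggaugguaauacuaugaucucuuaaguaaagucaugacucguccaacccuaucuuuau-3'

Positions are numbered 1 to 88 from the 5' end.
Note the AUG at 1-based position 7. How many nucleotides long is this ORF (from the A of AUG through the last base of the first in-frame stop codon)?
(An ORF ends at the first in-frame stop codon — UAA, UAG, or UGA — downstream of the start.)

Codons from position 7: AUG (7–9), GUC (10–12), AAC (13–15), UCG (16–18), UCG (19–21), CGG (22–24), CCU (25–27), UGC (28–30), GGA (31–33), UGG (34–36), UAA (37–39).
UAA is the first in-frame stop; ORF spans 7–39, 33 nucleotides.

33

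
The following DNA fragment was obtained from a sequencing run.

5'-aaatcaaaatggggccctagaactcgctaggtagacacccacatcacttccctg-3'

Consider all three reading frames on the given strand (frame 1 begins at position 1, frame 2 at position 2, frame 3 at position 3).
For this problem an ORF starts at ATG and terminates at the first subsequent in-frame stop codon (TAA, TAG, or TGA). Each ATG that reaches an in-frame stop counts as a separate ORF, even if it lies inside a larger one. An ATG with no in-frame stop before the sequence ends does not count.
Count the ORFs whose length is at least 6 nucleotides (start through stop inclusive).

1

Frame 1: AAA TCA AAA TGG GGC CCT AGA ACT CGC TAG GTA GAC ACC CAC ATC ACT TCC CTG — no ATG→stop ORF.
Frame 2: AAT CAA AAT GGG GCC CTA GAA CTC GCT AGG TAG ACA CCC ACA TCA CTT CCC — no ATG→stop ORF.
Frame 3: ATC AAA ATG GGG CCC TAG AAC TCG CTA GGT AGA CAC CCA CAT CAC TTC CCT — ATG at 9, stop TAG at 18 → 12 nt.
ORFs ≥ 6 nucleotides: frame 3 9–20 (12 nucleotides). Count = 1.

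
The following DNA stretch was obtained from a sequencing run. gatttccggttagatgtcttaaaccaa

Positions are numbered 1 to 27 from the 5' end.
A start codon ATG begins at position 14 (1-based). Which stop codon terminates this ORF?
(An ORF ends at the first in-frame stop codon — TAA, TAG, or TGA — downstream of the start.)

Codons from position 14: ATG (14–16), TCT (17–19), TAA (20–22).
The first in-frame stop codon is TAA.

TAA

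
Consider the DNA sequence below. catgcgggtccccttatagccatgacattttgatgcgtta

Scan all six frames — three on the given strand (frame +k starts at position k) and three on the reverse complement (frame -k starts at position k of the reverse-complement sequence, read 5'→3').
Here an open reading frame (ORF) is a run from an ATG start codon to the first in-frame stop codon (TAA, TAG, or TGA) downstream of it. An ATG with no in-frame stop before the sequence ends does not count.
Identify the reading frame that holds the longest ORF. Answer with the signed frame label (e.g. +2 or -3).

+2

Reverse complement (5'→3'): TAACGCATCAAAATGTCATGGCTATAAGGGGACCCGCATG
Frame +1: CAT GCG GGT CCC CTT ATA GCC ATG ACA TTT TGA TGC GTT — ATG at 22, stop TGA at 31 → 12 nt.
Frame +2: ATG CGG GTC CCC TTA TAG CCA TGA CAT TTT GAT GCG TTA — ATG at 2, stop TAG at 17 → 18 nt.
Frame +3: TGC GGG TCC CCT TAT AGC CAT GAC ATT TTG ATG CGT — no ATG→stop ORF.
Frame -1: TAA CGC ATC AAA ATG TCA TGG CTA TAA GGG GAC CCG CAT — ATG at 13, stop TAA at 25 → 15 nt.
Frame -2: AAC GCA TCA AAA TGT CAT GGC TAT AAG GGG ACC CGC ATG — no ATG→stop ORF.
Frame -3: ACG CAT CAA AAT GTC ATG GCT ATA AGG GGA CCC GCA — no ATG→stop ORF.
Longest ORF is 18 nt in frame +2 (positions 2–19).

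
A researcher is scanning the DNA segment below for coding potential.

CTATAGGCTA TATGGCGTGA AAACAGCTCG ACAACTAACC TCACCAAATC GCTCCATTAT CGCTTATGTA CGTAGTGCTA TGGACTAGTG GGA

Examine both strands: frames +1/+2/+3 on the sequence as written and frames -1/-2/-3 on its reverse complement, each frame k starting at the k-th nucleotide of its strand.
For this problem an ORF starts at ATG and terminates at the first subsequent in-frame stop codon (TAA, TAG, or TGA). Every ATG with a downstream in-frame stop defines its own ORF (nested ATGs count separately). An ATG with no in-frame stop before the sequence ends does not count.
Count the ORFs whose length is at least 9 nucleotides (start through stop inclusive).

3

Reverse complement (5'→3'): TCCCACTAGTCCATAGCACTACGTACATAAGCGATAATGGAGCGATTTGGTGAGGTTAGTTGTCGAGCTGTTTTCACGCCATATAGCCTATAG
Frame +1: CTA TAG GCT ATA TGG CGT GAA AAC AGC TCG ACA ACT AAC CTC ACC AAA TCG CTC CAT TAT CGC TTA TGT ACG TAG TGC TAT GGA CTA GTG GGA — no ATG→stop ORF.
Frame +2: TAT AGG CTA TAT GGC GTG AAA ACA GCT CGA CAA CTA ACC TCA CCA AAT CGC TCC ATT ATC GCT TAT GTA CGT AGT GCT ATG GAC TAG TGG — ATG at 80, stop TAG at 86 → 9 nt.
Frame +3: ATA GGC TAT ATG GCG TGA AAA CAG CTC GAC AAC TAA CCT CAC CAA ATC GCT CCA TTA TCG CTT ATG TAC GTA GTG CTA TGG ACT AGT GGG — ATG at 12, stop TGA at 18 → 9 nt.
Frame -1: TCC CAC TAG TCC ATA GCA CTA CGT ACA TAA GCG ATA ATG GAG CGA TTT GGT GAG GTT AGT TGT CGA GCT GTT TTC ACG CCA TAT AGC CTA TAG — ATG at 37, stop TAG at 91 → 57 nt.
Frame -2: CCC ACT AGT CCA TAG CAC TAC GTA CAT AAG CGA TAA TGG AGC GAT TTG GTG AGG TTA GTT GTC GAG CTG TTT TCA CGC CAT ATA GCC TAT — no ATG→stop ORF.
Frame -3: CCA CTA GTC CAT AGC ACT ACG TAC ATA AGC GAT AAT GGA GCG ATT TGG TGA GGT TAG TTG TCG AGC TGT TTT CAC GCC ATA TAG CCT ATA — no ATG→stop ORF.
ORFs ≥ 9 nucleotides: frame +2 80–88 (9 nucleotides), frame +3 12–20 (9 nucleotides), frame -1 37–93 (57 nucleotides). Count = 3.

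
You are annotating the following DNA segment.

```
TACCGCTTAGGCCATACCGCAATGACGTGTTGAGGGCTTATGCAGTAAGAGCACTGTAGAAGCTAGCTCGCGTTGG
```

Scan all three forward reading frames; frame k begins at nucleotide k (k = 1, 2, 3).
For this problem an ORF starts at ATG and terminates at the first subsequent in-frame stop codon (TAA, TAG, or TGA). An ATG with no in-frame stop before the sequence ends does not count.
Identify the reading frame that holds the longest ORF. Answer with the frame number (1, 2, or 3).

Frame 1: TAC CGC TTA GGC CAT ACC GCA ATG ACG TGT TGA GGG CTT ATG CAG TAA GAG CAC TGT AGA AGC TAG CTC GCG TTG — ATG at 22, stop TGA at 31 → 12 nt; ATG at 40, stop TAA at 46 → 9 nt.
Frame 2: ACC GCT TAG GCC ATA CCG CAA TGA CGT GTT GAG GGC TTA TGC AGT AAG AGC ACT GTA GAA GCT AGC TCG CGT TGG — no ATG→stop ORF.
Frame 3: CCG CTT AGG CCA TAC CGC AAT GAC GTG TTG AGG GCT TAT GCA GTA AGA GCA CTG TAG AAG CTA GCT CGC GTT — no ATG→stop ORF.
Longest ORF is 12 nt in frame 1 (positions 22–33).

1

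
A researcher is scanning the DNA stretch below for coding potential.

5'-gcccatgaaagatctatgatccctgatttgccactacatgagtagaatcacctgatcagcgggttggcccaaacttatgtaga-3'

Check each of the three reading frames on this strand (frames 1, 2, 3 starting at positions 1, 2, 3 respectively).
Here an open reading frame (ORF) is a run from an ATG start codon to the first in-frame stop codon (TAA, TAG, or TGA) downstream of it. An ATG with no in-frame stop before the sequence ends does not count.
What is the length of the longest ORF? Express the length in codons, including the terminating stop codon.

10

Frame 1: GCC CAT GAA AGA TCT ATG ATC CCT GAT TTG CCA CTA CAT GAG TAG AAT CAC CTG ATC AGC GGG TTG GCC CAA ACT TAT GTA — ATG at 16, stop TAG at 43 → 30 nt.
Frame 2: CCC ATG AAA GAT CTA TGA TCC CTG ATT TGC CAC TAC ATG AGT AGA ATC ACC TGA TCA GCG GGT TGG CCC AAA CTT ATG TAG — ATG at 5, stop TGA at 17 → 15 nt; ATG at 38, stop TGA at 53 → 18 nt; ATG at 77, stop TAG at 80 → 6 nt.
Frame 3: CCA TGA AAG ATC TAT GAT CCC TGA TTT GCC ACT ACA TGA GTA GAA TCA CCT GAT CAG CGG GTT GGC CCA AAC TTA TGT AGA — no ATG→stop ORF.
Longest: frame 1, positions 16–45, 30 nt = 10 codons = 9 aa. → 10 codons.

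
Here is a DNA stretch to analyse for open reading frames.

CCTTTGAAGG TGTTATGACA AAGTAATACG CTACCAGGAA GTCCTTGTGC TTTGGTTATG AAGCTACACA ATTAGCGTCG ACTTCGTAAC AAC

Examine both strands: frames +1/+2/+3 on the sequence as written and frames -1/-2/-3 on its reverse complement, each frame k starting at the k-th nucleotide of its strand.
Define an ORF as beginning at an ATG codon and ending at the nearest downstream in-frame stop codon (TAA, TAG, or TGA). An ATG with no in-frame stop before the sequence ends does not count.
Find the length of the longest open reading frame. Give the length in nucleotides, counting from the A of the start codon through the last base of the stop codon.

Reverse complement (5'→3'): GTTGTTACGAAGTCGACGCTAATTGTGTAGCTTCATAACCAAAGCACAAGGACTTCCTGGTAGCGTATTACTTTGTCATAACACCTTCAAAGG
Frame +1: CCT TTG AAG GTG TTA TGA CAA AGT AAT ACG CTA CCA GGA AGT CCT TGT GCT TTG GTT ATG AAG CTA CAC AAT TAG CGT CGA CTT CGT AAC AAC — ATG at 58, stop TAG at 73 → 18 nt.
Frame +2: CTT TGA AGG TGT TAT GAC AAA GTA ATA CGC TAC CAG GAA GTC CTT GTG CTT TGG TTA TGA AGC TAC ACA ATT AGC GTC GAC TTC GTA ACA — no ATG→stop ORF.
Frame +3: TTT GAA GGT GTT ATG ACA AAG TAA TAC GCT ACC AGG AAG TCC TTG TGC TTT GGT TAT GAA GCT ACA CAA TTA GCG TCG ACT TCG TAA CAA — ATG at 15, stop TAA at 24 → 12 nt.
Frame -1: GTT GTT ACG AAG TCG ACG CTA ATT GTG TAG CTT CAT AAC CAA AGC ACA AGG ACT TCC TGG TAG CGT ATT ACT TTG TCA TAA CAC CTT CAA AGG — no ATG→stop ORF.
Frame -2: TTG TTA CGA AGT CGA CGC TAA TTG TGT AGC TTC ATA ACC AAA GCA CAA GGA CTT CCT GGT AGC GTA TTA CTT TGT CAT AAC ACC TTC AAA — no ATG→stop ORF.
Frame -3: TGT TAC GAA GTC GAC GCT AAT TGT GTA GCT TCA TAA CCA AAG CAC AAG GAC TTC CTG GTA GCG TAT TAC TTT GTC ATA ACA CCT TCA AAG — no ATG→stop ORF.
Longest: frame +1, positions 58–75, 18 nt = 6 codons = 5 aa. → 18 nucleotides.

18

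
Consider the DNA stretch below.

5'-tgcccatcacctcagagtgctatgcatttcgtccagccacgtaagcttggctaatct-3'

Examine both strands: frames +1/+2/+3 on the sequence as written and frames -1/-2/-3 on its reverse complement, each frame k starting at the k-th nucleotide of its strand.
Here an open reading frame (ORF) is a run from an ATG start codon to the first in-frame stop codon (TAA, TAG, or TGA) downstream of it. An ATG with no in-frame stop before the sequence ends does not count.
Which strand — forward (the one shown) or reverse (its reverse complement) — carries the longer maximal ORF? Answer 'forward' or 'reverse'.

forward

Reverse complement (5'→3'): AGATTAGCCAAGCTTACGTGGCTGGACGAAATGCATAGCACTCTGAGGTGATGGGCA
Frame +1: TGC CCA TCA CCT CAG AGT GCT ATG CAT TTC GTC CAG CCA CGT AAG CTT GGC TAA TCT — ATG at 22, stop TAA at 52 → 33 nt.
Frame +2: GCC CAT CAC CTC AGA GTG CTA TGC ATT TCG TCC AGC CAC GTA AGC TTG GCT AAT — no ATG→stop ORF.
Frame +3: CCC ATC ACC TCA GAG TGC TAT GCA TTT CGT CCA GCC ACG TAA GCT TGG CTA ATC — no ATG→stop ORF.
Frame -1: AGA TTA GCC AAG CTT ACG TGG CTG GAC GAA ATG CAT AGC ACT CTG AGG TGA TGG GCA — ATG at 31, stop TGA at 49 → 21 nt.
Frame -2: GAT TAG CCA AGC TTA CGT GGC TGG ACG AAA TGC ATA GCA CTC TGA GGT GAT GGG — no ATG→stop ORF.
Frame -3: ATT AGC CAA GCT TAC GTG GCT GGA CGA AAT GCA TAG CAC TCT GAG GTG ATG GGC — no ATG→stop ORF.
Forward-strand max 33 nt; reverse-strand max 21 nt. The forward strand has the longer ORF.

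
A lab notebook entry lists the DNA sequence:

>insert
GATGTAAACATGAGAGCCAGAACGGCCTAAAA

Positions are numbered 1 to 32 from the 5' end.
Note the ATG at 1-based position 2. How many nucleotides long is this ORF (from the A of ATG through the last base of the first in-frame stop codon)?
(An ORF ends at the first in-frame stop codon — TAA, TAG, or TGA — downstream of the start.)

6

Codons from position 2: ATG (2–4), TAA (5–7).
TAA is the first in-frame stop; ORF spans 2–7, 6 nucleotides.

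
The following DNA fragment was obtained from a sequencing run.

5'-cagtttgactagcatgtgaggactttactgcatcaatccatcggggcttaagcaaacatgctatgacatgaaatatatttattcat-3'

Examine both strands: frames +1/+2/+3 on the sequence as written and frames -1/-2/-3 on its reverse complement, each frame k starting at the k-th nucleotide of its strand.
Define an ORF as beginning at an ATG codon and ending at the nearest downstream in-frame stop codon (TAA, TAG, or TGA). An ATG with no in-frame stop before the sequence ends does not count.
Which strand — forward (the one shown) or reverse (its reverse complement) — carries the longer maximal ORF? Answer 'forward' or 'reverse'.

reverse

Reverse complement (5'→3'): ATGAATAAATATATTTCATGTCATAGCATGTTTGCTTAAGCCCCGATGGATTGATGCAGTAAAGTCCTCACATGCTAGTCAAACTG
Frame +1: CAG TTT GAC TAG CAT GTG AGG ACT TTA CTG CAT CAA TCC ATC GGG GCT TAA GCA AAC ATG CTA TGA CAT GAA ATA TAT TTA TTC — ATG at 58, stop TGA at 64 → 9 nt.
Frame +2: AGT TTG ACT AGC ATG TGA GGA CTT TAC TGC ATC AAT CCA TCG GGG CTT AAG CAA ACA TGC TAT GAC ATG AAA TAT ATT TAT TCA — ATG at 14, stop TGA at 17 → 6 nt.
Frame +3: GTT TGA CTA GCA TGT GAG GAC TTT ACT GCA TCA ATC CAT CGG GGC TTA AGC AAA CAT GCT ATG ACA TGA AAT ATA TTT ATT CAT — ATG at 63, stop TGA at 69 → 9 nt.
Frame -1: ATG AAT AAA TAT ATT TCA TGT CAT AGC ATG TTT GCT TAA GCC CCG ATG GAT TGA TGC AGT AAA GTC CTC ACA TGC TAG TCA AAC — ATG at 1, stop TAA at 37 → 39 nt; ATG at 28, stop TAA at 37 → 12 nt; ATG at 46, stop TGA at 52 → 9 nt.
Frame -2: TGA ATA AAT ATA TTT CAT GTC ATA GCA TGT TTG CTT AAG CCC CGA TGG ATT GAT GCA GTA AAG TCC TCA CAT GCT AGT CAA ACT — no ATG→stop ORF.
Frame -3: GAA TAA ATA TAT TTC ATG TCA TAG CAT GTT TGC TTA AGC CCC GAT GGA TTG ATG CAG TAA AGT CCT CAC ATG CTA GTC AAA CTG — ATG at 18, stop TAG at 24 → 9 nt; ATG at 54, stop TAA at 60 → 9 nt.
Forward-strand max 9 nt; reverse-strand max 39 nt. The reverse strand has the longer ORF.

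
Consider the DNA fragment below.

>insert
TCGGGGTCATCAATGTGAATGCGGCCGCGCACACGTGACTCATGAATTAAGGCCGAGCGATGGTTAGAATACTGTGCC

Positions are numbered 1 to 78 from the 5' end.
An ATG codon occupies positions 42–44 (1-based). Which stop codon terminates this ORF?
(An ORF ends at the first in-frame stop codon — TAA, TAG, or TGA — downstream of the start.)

Codons from position 42: ATG (42–44), AAT (45–47), TAA (48–50).
The first in-frame stop codon is TAA.

TAA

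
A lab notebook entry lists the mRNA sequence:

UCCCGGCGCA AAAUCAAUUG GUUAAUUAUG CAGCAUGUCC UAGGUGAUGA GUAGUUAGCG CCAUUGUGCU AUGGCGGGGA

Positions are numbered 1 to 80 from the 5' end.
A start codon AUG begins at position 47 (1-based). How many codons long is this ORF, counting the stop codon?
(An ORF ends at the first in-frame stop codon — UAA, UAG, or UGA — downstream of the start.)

4

Codons from position 47: AUG (47–49), AGU (50–52), AGU (53–55), UAG (56–58).
UAG is the first in-frame stop; that's 4 codons including the stop.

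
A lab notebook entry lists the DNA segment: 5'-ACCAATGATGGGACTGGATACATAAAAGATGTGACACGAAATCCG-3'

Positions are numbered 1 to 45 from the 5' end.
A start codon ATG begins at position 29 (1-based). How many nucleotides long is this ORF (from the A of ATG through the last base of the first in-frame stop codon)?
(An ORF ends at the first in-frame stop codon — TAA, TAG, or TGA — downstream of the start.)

Codons from position 29: ATG (29–31), TGA (32–34).
TGA is the first in-frame stop; ORF spans 29–34, 6 nucleotides.

6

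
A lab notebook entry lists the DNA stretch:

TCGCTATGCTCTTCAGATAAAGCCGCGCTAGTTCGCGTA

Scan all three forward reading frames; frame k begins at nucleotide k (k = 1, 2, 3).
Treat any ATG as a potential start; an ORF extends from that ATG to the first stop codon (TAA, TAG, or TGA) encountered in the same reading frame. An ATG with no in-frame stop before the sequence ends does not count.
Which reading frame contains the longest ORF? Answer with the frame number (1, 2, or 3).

Frame 1: TCG CTA TGC TCT TCA GAT AAA GCC GCG CTA GTT CGC GTA — no ATG→stop ORF.
Frame 2: CGC TAT GCT CTT CAG ATA AAG CCG CGC TAG TTC GCG — no ATG→stop ORF.
Frame 3: GCT ATG CTC TTC AGA TAA AGC CGC GCT AGT TCG CGT — ATG at 6, stop TAA at 18 → 15 nt.
Longest ORF is 15 nt in frame 3 (positions 6–20).

3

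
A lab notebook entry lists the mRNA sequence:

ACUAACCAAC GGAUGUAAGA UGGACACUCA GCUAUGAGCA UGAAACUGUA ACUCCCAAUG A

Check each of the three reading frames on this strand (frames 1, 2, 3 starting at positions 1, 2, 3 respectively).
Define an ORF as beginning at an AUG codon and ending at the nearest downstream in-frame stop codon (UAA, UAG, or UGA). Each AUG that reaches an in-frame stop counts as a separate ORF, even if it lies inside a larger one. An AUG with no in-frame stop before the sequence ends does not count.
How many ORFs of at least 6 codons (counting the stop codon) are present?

2

Frame 1: ACU AAC CAA CGG AUG UAA GAU GGA CAC UCA GCU AUG AGC AUG AAA CUG UAA CUC CCA AUG — AUG at 13, stop UAA at 16 → 6 nt; AUG at 34, stop UAA at 49 → 18 nt; AUG at 40, stop UAA at 49 → 12 nt.
Frame 2: CUA ACC AAC GGA UGU AAG AUG GAC ACU CAG CUA UGA GCA UGA AAC UGU AAC UCC CAA UGA — AUG at 20, stop UGA at 35 → 18 nt.
Frame 3: UAA CCA ACG GAU GUA AGA UGG ACA CUC AGC UAU GAG CAU GAA ACU GUA ACU CCC AAU — no AUG→stop ORF.
ORFs ≥ 6 codons: frame 1 34–51 (6 codons), frame 2 20–37 (6 codons). Count = 2.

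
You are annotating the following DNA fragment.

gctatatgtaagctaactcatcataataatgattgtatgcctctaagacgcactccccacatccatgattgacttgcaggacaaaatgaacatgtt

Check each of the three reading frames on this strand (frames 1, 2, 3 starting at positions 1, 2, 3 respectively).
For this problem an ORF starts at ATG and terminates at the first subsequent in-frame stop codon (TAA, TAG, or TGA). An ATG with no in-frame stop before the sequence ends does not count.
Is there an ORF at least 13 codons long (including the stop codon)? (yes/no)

no

Frame 1: GCT ATA TGT AAG CTA ACT CAT CAT AAT AAT GAT TGT ATG CCT CTA AGA CGC ACT CCC CAC ATC CAT GAT TGA CTT GCA GGA CAA AAT GAA CAT GTT — ATG at 37, stop TGA at 70 → 36 nt.
Frame 2: CTA TAT GTA AGC TAA CTC ATC ATA ATA ATG ATT GTA TGC CTC TAA GAC GCA CTC CCC ACA TCC ATG ATT GAC TTG CAG GAC AAA ATG AAC ATG — ATG at 29, stop TAA at 44 → 18 nt.
Frame 3: TAT ATG TAA GCT AAC TCA TCA TAA TAA TGA TTG TAT GCC TCT AAG ACG CAC TCC CCA CAT CCA TGA TTG ACT TGC AGG ACA AAA TGA ACA TGT — ATG at 6, stop TAA at 9 → 6 nt.
Largest ORF found is 12 codons < 13, so no.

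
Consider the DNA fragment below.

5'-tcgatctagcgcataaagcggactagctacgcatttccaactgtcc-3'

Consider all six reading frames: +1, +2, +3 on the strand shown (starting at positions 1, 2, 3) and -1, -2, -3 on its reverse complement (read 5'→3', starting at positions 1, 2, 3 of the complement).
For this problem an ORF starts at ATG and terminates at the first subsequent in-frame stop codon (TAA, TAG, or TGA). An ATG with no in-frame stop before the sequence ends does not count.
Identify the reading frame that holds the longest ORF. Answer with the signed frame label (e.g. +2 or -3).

-1

Reverse complement (5'→3'): GGACAGTTGGAAATGCGTAGCTAGTCCGCTTTATGCGCTAGATCGA
Frame +1: TCG ATC TAG CGC ATA AAG CGG ACT AGC TAC GCA TTT CCA ACT GTC — no ATG→stop ORF.
Frame +2: CGA TCT AGC GCA TAA AGC GGA CTA GCT ACG CAT TTC CAA CTG TCC — no ATG→stop ORF.
Frame +3: GAT CTA GCG CAT AAA GCG GAC TAG CTA CGC ATT TCC AAC TGT — no ATG→stop ORF.
Frame -1: GGA CAG TTG GAA ATG CGT AGC TAG TCC GCT TTA TGC GCT AGA TCG — ATG at 13, stop TAG at 22 → 12 nt.
Frame -2: GAC AGT TGG AAA TGC GTA GCT AGT CCG CTT TAT GCG CTA GAT CGA — no ATG→stop ORF.
Frame -3: ACA GTT GGA AAT GCG TAG CTA GTC CGC TTT ATG CGC TAG ATC — ATG at 33, stop TAG at 39 → 9 nt.
Longest ORF is 12 nt in frame -1 (positions 13–24).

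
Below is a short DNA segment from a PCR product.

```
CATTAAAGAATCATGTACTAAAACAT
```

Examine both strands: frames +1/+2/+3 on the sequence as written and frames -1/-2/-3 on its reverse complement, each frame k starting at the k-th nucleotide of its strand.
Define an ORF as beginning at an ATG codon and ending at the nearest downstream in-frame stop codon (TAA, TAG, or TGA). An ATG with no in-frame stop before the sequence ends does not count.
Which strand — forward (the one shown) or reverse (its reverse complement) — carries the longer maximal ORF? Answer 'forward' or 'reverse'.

Reverse complement (5'→3'): ATGTTTTAGTACATGATTCTTTAATG
Frame +1: CAT TAA AGA ATC ATG TAC TAA AAC — ATG at 13, stop TAA at 19 → 9 nt.
Frame +2: ATT AAA GAA TCA TGT ACT AAA ACA — no ATG→stop ORF.
Frame +3: TTA AAG AAT CAT GTA CTA AAA CAT — no ATG→stop ORF.
Frame -1: ATG TTT TAG TAC ATG ATT CTT TAA — ATG at 1, stop TAG at 7 → 9 nt; ATG at 13, stop TAA at 22 → 12 nt.
Frame -2: TGT TTT AGT ACA TGA TTC TTT AAT — no ATG→stop ORF.
Frame -3: GTT TTA GTA CAT GAT TCT TTA ATG — no ATG→stop ORF.
Forward-strand max 9 nt; reverse-strand max 12 nt. The reverse strand has the longer ORF.

reverse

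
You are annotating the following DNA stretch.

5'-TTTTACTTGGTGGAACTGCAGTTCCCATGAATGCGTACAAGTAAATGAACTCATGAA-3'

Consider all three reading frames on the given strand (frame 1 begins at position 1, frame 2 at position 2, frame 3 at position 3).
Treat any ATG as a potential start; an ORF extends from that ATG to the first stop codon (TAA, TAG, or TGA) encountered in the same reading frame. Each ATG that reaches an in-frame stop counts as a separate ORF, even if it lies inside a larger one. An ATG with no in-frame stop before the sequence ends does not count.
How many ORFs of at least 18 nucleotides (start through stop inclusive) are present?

2

Frame 1: TTT TAC TTG GTG GAA CTG CAG TTC CCA TGA ATG CGT ACA AGT AAA TGA ACT CAT GAA — ATG at 31, stop TGA at 46 → 18 nt.
Frame 2: TTT ACT TGG TGG AAC TGC AGT TCC CAT GAA TGC GTA CAA GTA AAT GAA CTC ATG — no ATG→stop ORF.
Frame 3: TTA CTT GGT GGA ACT GCA GTT CCC ATG AAT GCG TAC AAG TAA ATG AAC TCA TGA — ATG at 27, stop TAA at 42 → 18 nt; ATG at 45, stop TGA at 54 → 12 nt.
ORFs ≥ 18 nucleotides: frame 1 31–48 (18 nucleotides), frame 3 27–44 (18 nucleotides). Count = 2.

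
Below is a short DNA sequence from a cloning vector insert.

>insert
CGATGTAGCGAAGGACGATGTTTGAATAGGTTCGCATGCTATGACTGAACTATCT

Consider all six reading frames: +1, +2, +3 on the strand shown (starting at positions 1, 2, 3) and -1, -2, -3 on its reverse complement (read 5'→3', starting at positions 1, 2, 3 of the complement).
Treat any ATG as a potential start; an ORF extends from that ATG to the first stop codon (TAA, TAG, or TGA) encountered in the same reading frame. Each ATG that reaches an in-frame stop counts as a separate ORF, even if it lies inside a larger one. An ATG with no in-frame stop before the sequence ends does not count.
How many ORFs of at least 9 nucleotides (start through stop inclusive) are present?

Reverse complement (5'→3'): AGATAGTTCAGTCATAGCATGCGAACCTATTCAAACATCGTCCTTCGCTACATCG
Frame +1: CGA TGT AGC GAA GGA CGA TGT TTG AAT AGG TTC GCA TGC TAT GAC TGA ACT ATC — no ATG→stop ORF.
Frame +2: GAT GTA GCG AAG GAC GAT GTT TGA ATA GGT TCG CAT GCT ATG ACT GAA CTA TCT — no ATG→stop ORF.
Frame +3: ATG TAG CGA AGG ACG ATG TTT GAA TAG GTT CGC ATG CTA TGA CTG AAC TAT — ATG at 3, stop TAG at 6 → 6 nt; ATG at 18, stop TAG at 27 → 12 nt; ATG at 36, stop TGA at 42 → 9 nt.
Frame -1: AGA TAG TTC AGT CAT AGC ATG CGA ACC TAT TCA AAC ATC GTC CTT CGC TAC ATC — no ATG→stop ORF.
Frame -2: GAT AGT TCA GTC ATA GCA TGC GAA CCT ATT CAA ACA TCG TCC TTC GCT ACA TCG — no ATG→stop ORF.
Frame -3: ATA GTT CAG TCA TAG CAT GCG AAC CTA TTC AAA CAT CGT CCT TCG CTA CAT — no ATG→stop ORF.
ORFs ≥ 9 nucleotides: frame +3 18–29 (12 nucleotides), frame +3 36–44 (9 nucleotides). Count = 2.

2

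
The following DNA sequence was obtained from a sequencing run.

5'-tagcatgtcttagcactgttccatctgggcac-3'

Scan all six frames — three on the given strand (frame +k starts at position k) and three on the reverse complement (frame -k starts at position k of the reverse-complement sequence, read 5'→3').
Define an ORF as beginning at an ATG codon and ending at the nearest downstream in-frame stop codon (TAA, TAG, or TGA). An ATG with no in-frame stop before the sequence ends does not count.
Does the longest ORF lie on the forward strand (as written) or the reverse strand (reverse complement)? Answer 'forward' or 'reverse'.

reverse

Reverse complement (5'→3'): GTGCCCAGATGGAACAGTGCTAAGACATGCTA
Frame +1: TAG CAT GTC TTA GCA CTG TTC CAT CTG GGC — no ATG→stop ORF.
Frame +2: AGC ATG TCT TAG CAC TGT TCC ATC TGG GCA — ATG at 5, stop TAG at 11 → 9 nt.
Frame +3: GCA TGT CTT AGC ACT GTT CCA TCT GGG CAC — no ATG→stop ORF.
Frame -1: GTG CCC AGA TGG AAC AGT GCT AAG ACA TGC — no ATG→stop ORF.
Frame -2: TGC CCA GAT GGA ACA GTG CTA AGA CAT GCT — no ATG→stop ORF.
Frame -3: GCC CAG ATG GAA CAG TGC TAA GAC ATG CTA — ATG at 9, stop TAA at 21 → 15 nt.
Forward-strand max 9 nt; reverse-strand max 15 nt. The reverse strand has the longer ORF.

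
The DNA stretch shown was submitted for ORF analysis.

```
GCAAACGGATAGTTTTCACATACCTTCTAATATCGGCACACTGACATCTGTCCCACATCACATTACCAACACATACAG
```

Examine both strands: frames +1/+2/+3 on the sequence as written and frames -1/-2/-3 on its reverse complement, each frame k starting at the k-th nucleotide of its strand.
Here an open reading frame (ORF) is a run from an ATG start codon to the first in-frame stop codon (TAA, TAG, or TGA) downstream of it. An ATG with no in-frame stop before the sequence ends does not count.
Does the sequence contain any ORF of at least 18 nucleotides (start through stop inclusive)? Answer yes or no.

yes

Reverse complement (5'→3'): CTGTATGTGTTGGTAATGTGATGTGGGACAGATGTCAGTGTGCCGATATTAGAAGGTATGTGAAAACTATCCGTTTGC
Frame +1: GCA AAC GGA TAG TTT TCA CAT ACC TTC TAA TAT CGG CAC ACT GAC ATC TGT CCC ACA TCA CAT TAC CAA CAC ATA CAG — no ATG→stop ORF.
Frame +2: CAA ACG GAT AGT TTT CAC ATA CCT TCT AAT ATC GGC ACA CTG ACA TCT GTC CCA CAT CAC ATT ACC AAC ACA TAC — no ATG→stop ORF.
Frame +3: AAA CGG ATA GTT TTC ACA TAC CTT CTA ATA TCG GCA CAC TGA CAT CTG TCC CAC ATC ACA TTA CCA ACA CAT ACA — no ATG→stop ORF.
Frame -1: CTG TAT GTG TTG GTA ATG TGA TGT GGG ACA GAT GTC AGT GTG CCG ATA TTA GAA GGT ATG TGA AAA CTA TCC GTT TGC — ATG at 16, stop TGA at 19 → 6 nt; ATG at 58, stop TGA at 61 → 6 nt.
Frame -2: TGT ATG TGT TGG TAA TGT GAT GTG GGA CAG ATG TCA GTG TGC CGA TAT TAG AAG GTA TGT GAA AAC TAT CCG TTT — ATG at 5, stop TAA at 14 → 12 nt; ATG at 32, stop TAG at 50 → 21 nt.
Frame -3: GTA TGT GTT GGT AAT GTG ATG TGG GAC AGA TGT CAG TGT GCC GAT ATT AGA AGG TAT GTG AAA ACT ATC CGT TTG — no ATG→stop ORF.
Frame -2 has an ORF of 21 nucleotides (positions 32–52) ≥ 18, so yes.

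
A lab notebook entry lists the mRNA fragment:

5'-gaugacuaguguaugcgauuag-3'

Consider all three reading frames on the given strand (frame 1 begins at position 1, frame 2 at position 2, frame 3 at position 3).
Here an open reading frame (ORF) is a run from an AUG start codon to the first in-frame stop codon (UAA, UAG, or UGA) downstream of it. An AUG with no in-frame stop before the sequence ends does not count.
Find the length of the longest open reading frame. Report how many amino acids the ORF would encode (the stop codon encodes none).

6

Frame 1: GAU GAC UAG UGU AUG CGA UUA — no AUG→stop ORF.
Frame 2: AUG ACU AGU GUA UGC GAU UAG — AUG at 2, stop UAG at 20 → 21 nt.
Frame 3: UGA CUA GUG UAU GCG AUU — no AUG→stop ORF.
Longest: frame 2, positions 2–22, 21 nt = 7 codons = 6 aa. → 6 amino acids.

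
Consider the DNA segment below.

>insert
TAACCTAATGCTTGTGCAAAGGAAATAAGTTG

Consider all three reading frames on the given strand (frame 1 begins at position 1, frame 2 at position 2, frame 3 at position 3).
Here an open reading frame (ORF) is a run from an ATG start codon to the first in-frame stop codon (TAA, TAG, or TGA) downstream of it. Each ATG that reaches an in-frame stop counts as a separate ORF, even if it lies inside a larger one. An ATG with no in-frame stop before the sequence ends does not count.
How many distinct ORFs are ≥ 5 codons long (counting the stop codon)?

Frame 1: TAA CCT AAT GCT TGT GCA AAG GAA ATA AGT — no ATG→stop ORF.
Frame 2: AAC CTA ATG CTT GTG CAA AGG AAA TAA GTT — ATG at 8, stop TAA at 26 → 21 nt.
Frame 3: ACC TAA TGC TTG TGC AAA GGA AAT AAG TTG — no ATG→stop ORF.
ORFs ≥ 5 codons: frame 2 8–28 (7 codons). Count = 1.

1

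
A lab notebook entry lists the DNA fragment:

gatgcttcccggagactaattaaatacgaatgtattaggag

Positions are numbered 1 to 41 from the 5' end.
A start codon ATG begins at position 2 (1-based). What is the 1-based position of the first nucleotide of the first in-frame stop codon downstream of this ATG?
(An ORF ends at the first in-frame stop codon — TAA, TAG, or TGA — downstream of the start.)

17

Codons from position 2: ATG (2–4), CTT (5–7), CCC (8–10), GGA (11–13), GAC (14–16), TAA (17–19).
TAA is a stop codon; it begins at position 17.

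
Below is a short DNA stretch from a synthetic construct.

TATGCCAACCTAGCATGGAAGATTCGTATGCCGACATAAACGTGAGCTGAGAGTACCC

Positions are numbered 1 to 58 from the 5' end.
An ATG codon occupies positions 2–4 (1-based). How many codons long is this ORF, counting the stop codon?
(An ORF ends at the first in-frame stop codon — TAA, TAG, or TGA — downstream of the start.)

4

Codons from position 2: ATG (2–4), CCA (5–7), ACC (8–10), TAG (11–13).
TAG is the first in-frame stop; that's 4 codons including the stop.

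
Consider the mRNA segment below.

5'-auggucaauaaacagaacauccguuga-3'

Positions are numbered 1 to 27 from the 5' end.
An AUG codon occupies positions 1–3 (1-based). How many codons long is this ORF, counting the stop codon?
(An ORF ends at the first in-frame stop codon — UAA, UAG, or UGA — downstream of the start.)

9

Codons from position 1: AUG (1–3), GUC (4–6), AAU (7–9), AAA (10–12), CAG (13–15), AAC (16–18), AUC (19–21), CGU (22–24), UGA (25–27).
UGA is the first in-frame stop; that's 9 codons including the stop.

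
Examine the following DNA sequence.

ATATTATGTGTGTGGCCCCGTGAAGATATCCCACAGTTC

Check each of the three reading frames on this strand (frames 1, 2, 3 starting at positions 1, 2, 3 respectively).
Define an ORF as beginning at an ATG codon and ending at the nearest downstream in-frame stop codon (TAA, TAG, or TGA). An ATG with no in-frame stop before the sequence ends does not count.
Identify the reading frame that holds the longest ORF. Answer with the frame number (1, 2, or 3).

3

Frame 1: ATA TTA TGT GTG TGG CCC CGT GAA GAT ATC CCA CAG TTC — no ATG→stop ORF.
Frame 2: TAT TAT GTG TGT GGC CCC GTG AAG ATA TCC CAC AGT — no ATG→stop ORF.
Frame 3: ATT ATG TGT GTG GCC CCG TGA AGA TAT CCC ACA GTT — ATG at 6, stop TGA at 21 → 18 nt.
Longest ORF is 18 nt in frame 3 (positions 6–23).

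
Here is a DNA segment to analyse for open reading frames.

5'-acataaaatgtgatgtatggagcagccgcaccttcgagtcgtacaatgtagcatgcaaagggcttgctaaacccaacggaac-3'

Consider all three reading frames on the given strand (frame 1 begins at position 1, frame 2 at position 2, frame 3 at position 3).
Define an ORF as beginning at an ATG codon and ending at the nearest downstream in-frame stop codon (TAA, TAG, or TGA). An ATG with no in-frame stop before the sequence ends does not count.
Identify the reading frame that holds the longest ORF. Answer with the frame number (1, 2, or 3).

Frame 1: ACA TAA AAT GTG ATG TAT GGA GCA GCC GCA CCT TCG AGT CGT ACA ATG TAG CAT GCA AAG GGC TTG CTA AAC CCA ACG GAA — ATG at 13, stop TAG at 49 → 39 nt; ATG at 46, stop TAG at 49 → 6 nt.
Frame 2: CAT AAA ATG TGA TGT ATG GAG CAG CCG CAC CTT CGA GTC GTA CAA TGT AGC ATG CAA AGG GCT TGC TAA ACC CAA CGG AAC — ATG at 8, stop TGA at 11 → 6 nt; ATG at 17, stop TAA at 68 → 54 nt; ATG at 53, stop TAA at 68 → 18 nt.
Frame 3: ATA AAA TGT GAT GTA TGG AGC AGC CGC ACC TTC GAG TCG TAC AAT GTA GCA TGC AAA GGG CTT GCT AAA CCC AAC GGA — no ATG→stop ORF.
Longest ORF is 54 nt in frame 2 (positions 17–70).

2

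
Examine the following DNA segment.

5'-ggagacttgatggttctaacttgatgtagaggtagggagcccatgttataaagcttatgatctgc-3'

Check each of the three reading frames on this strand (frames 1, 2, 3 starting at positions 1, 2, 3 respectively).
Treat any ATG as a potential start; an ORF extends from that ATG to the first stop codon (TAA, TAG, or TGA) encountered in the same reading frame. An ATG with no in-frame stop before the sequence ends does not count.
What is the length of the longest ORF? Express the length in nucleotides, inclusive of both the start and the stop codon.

Frame 1: GGA GAC TTG ATG GTT CTA ACT TGA TGT AGA GGT AGG GAG CCC ATG TTA TAA AGC TTA TGA TCT — ATG at 10, stop TGA at 22 → 15 nt; ATG at 43, stop TAA at 49 → 9 nt.
Frame 2: GAG ACT TGA TGG TTC TAA CTT GAT GTA GAG GTA GGG AGC CCA TGT TAT AAA GCT TAT GAT CTG — no ATG→stop ORF.
Frame 3: AGA CTT GAT GGT TCT AAC TTG ATG TAG AGG TAG GGA GCC CAT GTT ATA AAG CTT ATG ATC TGC — ATG at 24, stop TAG at 27 → 6 nt.
Longest: frame 1, positions 10–24, 15 nt = 5 codons = 4 aa. → 15 nucleotides.

15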